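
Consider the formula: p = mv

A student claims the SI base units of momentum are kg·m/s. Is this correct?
Units of each symbol in p = mv:
  m (mass): kg
  v (velocity): m/s

Multiplying the contributions: [kg] · [m/s]
Adding exponents of each base unit: kg: 1, m: 1, s: -1
SI base units of momentum: kg·m/s

The claimed units kg·m/s match the derived units, so the claim is correct.

Answer: Yes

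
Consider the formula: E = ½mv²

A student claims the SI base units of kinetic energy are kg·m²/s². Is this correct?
Units of each symbol in E = ½mv²:
  m (mass): kg
  v (speed): m/s  → to the power 2, contributes m²/s²
  The factor ½ is dimensionless.

Multiplying the contributions: [kg] · [m²/s²]
Adding exponents of each base unit: kg: 1, m: 2, s: -2
SI base units of kinetic energy: kg·m²/s²

The claimed units kg·m²/s² match the derived units, so the claim is correct.

Answer: Yes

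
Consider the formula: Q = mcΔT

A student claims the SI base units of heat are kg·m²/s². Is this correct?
Units of each symbol in Q = mcΔT:
  m (mass): kg
  c (specific heat capacity, in J/(kg·K)): m²/(s²·K)
  ΔT (temperature change): K

Multiplying the contributions: [kg] · [m²/(s²·K)] · [K]
Adding exponents of each base unit: kg: 1, m: 2, s: -2
SI base units of heat: kg·m²/s²

The claimed units kg·m²/s² match the derived units, so the claim is correct.

Answer: Yes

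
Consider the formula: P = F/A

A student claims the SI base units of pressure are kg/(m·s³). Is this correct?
Units of each symbol in P = F/A:
  F (force): kg·m/s²
  A (area): m²  → in the denominator, contributes 1/m²

Multiplying the contributions: [kg·m/s²] · [1/m²]
Adding exponents of each base unit: kg: 1, m: -1, s: -2
SI base units of pressure: kg/(m·s²)

The claimed units kg/(m·s³) (exponents kg: 1, m: -1, s: -3) do not match the derived units kg/(m·s²) (exponents kg: 1, m: -1, s: -2), so the claim is incorrect.

Answer: No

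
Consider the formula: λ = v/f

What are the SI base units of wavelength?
Units of each symbol in λ = v/f:
  v (wave speed): m/s
  f (frequency): 1/s  → in the denominator, contributes s

Multiplying the contributions: [m/s] · [s]
Adding exponents of each base unit: m: 1
SI base units of wavelength: m

Answer: m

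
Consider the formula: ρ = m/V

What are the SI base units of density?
Units of each symbol in ρ = m/V:
  m (mass): kg
  V (volume): m³  → in the denominator, contributes 1/m³

Multiplying the contributions: [kg] · [1/m³]
Adding exponents of each base unit: kg: 1, m: -3
SI base units of density: kg/m³

Answer: kg/m³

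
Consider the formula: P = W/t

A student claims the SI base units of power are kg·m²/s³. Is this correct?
Units of each symbol in P = W/t:
  W (work): kg·m²/s²
  t (time): s  → in the denominator, contributes 1/s

Multiplying the contributions: [kg·m²/s²] · [1/s]
Adding exponents of each base unit: kg: 1, m: 2, s: -3
SI base units of power: kg·m²/s³

The claimed units kg·m²/s³ match the derived units, so the claim is correct.

Answer: Yes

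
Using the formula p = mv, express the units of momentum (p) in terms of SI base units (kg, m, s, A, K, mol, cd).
Units of each symbol in p = mv:
  m (mass): kg
  v (velocity): m/s

Multiplying the contributions: [kg] · [m/s]
Adding exponents of each base unit: kg: 1, m: 1, s: -1
SI base units of momentum: kg·m/s

Answer: kg·m/s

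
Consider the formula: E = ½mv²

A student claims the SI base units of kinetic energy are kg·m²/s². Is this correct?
Units of each symbol in E = ½mv²:
  m (mass): kg
  v (speed): m/s  → to the power 2, contributes m²/s²
  The factor ½ is dimensionless.

Multiplying the contributions: [kg] · [m²/s²]
Adding exponents of each base unit: kg: 1, m: 2, s: -2
SI base units of kinetic energy: kg·m²/s²

The claimed units kg·m²/s² match the derived units, so the claim is correct.

Answer: Yes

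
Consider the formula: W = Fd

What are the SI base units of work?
Units of each symbol in W = Fd:
  F (force): kg·m/s²
  d (displacement): m

Multiplying the contributions: [kg·m/s²] · [m]
Adding exponents of each base unit: kg: 1, m: 2, s: -2
SI base units of work: kg·m²/s²

Answer: kg·m²/s²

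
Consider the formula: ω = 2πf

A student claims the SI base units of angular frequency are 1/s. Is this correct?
Units of each symbol in ω = 2πf:
  f (frequency): 1/s
  The factor 2π is dimensionless.

Multiplying the contributions: [1/s]
Adding exponents of each base unit: s: -1
SI base units of angular frequency: 1/s

The claimed units 1/s match the derived units, so the claim is correct.

Answer: Yes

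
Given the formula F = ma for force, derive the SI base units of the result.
Units of each symbol in F = ma:
  m (mass): kg
  a (acceleration): m/s²

Multiplying the contributions: [kg] · [m/s²]
Adding exponents of each base unit: kg: 1, m: 1, s: -2
SI base units of force: kg·m/s²

Answer: kg·m/s²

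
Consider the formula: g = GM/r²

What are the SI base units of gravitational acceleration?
Units of each symbol in g = GM/r²:
  G (gravitational constant): m³/(kg·s²)
  M (mass): kg
  r (distance): m  → to the power 2 in the denominator, contributes 1/m²

Multiplying the contributions: [m³/(kg·s²)] · [kg] · [1/m²]
Adding exponents of each base unit: m: 1, s: -2
SI base units of gravitational acceleration: m/s²

Answer: m/s²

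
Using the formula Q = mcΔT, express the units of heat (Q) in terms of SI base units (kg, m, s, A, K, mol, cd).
Units of each symbol in Q = mcΔT:
  m (mass): kg
  c (specific heat capacity, in J/(kg·K)): m²/(s²·K)
  ΔT (temperature change): K

Multiplying the contributions: [kg] · [m²/(s²·K)] · [K]
Adding exponents of each base unit: kg: 1, m: 2, s: -2
SI base units of heat: kg·m²/s²

Answer: kg·m²/s²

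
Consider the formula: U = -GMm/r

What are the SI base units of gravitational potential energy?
Units of each symbol in U = -GMm/r:
  G (gravitational constant): m³/(kg·s²)
  M (mass): kg
  m (mass): kg
  r (distance): m  → in the denominator, contributes 1/m
  The minus sign does not affect the units.

Multiplying the contributions: [m³/(kg·s²)] · [kg] · [kg] · [1/m]
Adding exponents of each base unit: kg: 1, m: 2, s: -2
SI base units of gravitational potential energy: kg·m²/s²

Answer: kg·m²/s²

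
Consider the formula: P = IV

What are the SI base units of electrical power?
Units of each symbol in P = IV:
  I (current): A
  V (voltage, in volts): kg·m²/(s³·A)

Multiplying the contributions: [A] · [kg·m²/(s³·A)]
Adding exponents of each base unit: kg: 1, m: 2, s: -3
SI base units of electrical power: kg·m²/s³

Answer: kg·m²/s³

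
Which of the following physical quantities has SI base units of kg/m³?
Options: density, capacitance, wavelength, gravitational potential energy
Checking the SI base units of each option:
  density (ρ = m/V): kg/m³  ✓ matches
  capacitance (C = Q/V): s⁴·A²/(kg·m²)  ✗
  wavelength (λ = v/f): m  ✗
  gravitational potential energy (U = -GMm/r): kg·m²/s²  ✗

Only density has units kg/m³.

Answer: density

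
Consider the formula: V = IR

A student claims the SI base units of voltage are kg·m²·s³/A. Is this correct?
Units of each symbol in V = IR:
  I (current): A
  R (resistance, in ohms): kg·m²/(s³·A²)

Multiplying the contributions: [A] · [kg·m²/(s³·A²)]
Adding exponents of each base unit: kg: 1, m: 2, s: -3, A: -1
SI base units of voltage: kg·m²/(s³·A)

The claimed units kg·m²·s³/A (exponents kg: 1, m: 2, s: 3, A: -1) do not match the derived units kg·m²/(s³·A) (exponents kg: 1, m: 2, s: -3, A: -1), so the claim is incorrect.

Answer: No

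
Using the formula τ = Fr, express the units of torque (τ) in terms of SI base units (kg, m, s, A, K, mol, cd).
Units of each symbol in τ = Fr:
  F (force): kg·m/s²
  r (lever arm): m

Multiplying the contributions: [kg·m/s²] · [m]
Adding exponents of each base unit: kg: 1, m: 2, s: -2
SI base units of torque: kg·m²/s²

Answer: kg·m²/s²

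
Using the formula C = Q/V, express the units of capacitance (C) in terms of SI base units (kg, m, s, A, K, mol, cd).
Units of each symbol in C = Q/V:
  Q (charge, in coulombs): s·A
  V (voltage, in volts): kg·m²/(s³·A)  → in the denominator, contributes s³·A/(kg·m²)

Multiplying the contributions: [s·A] · [s³·A/(kg·m²)]
Adding exponents of each base unit: kg: -1, m: -2, s: 4, A: 2
SI base units of capacitance: s⁴·A²/(kg·m²)

Answer: s⁴·A²/(kg·m²)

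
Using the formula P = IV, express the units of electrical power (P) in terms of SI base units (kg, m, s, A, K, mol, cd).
Units of each symbol in P = IV:
  I (current): A
  V (voltage, in volts): kg·m²/(s³·A)

Multiplying the contributions: [A] · [kg·m²/(s³·A)]
Adding exponents of each base unit: kg: 1, m: 2, s: -3
SI base units of electrical power: kg·m²/s³

Answer: kg·m²/s³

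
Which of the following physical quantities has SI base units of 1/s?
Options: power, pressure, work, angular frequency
Checking the SI base units of each option:
  power (P = W/t): kg·m²/s³  ✗
  pressure (P = F/A): kg/(m·s²)  ✗
  work (W = Fd): kg·m²/s²  ✗
  angular frequency (ω = 2πf): 1/s  ✓ matches

Only angular frequency has units 1/s.

Answer: angular frequency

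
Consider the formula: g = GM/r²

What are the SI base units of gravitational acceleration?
Units of each symbol in g = GM/r²:
  G (gravitational constant): m³/(kg·s²)
  M (mass): kg
  r (distance): m  → to the power 2 in the denominator, contributes 1/m²

Multiplying the contributions: [m³/(kg·s²)] · [kg] · [1/m²]
Adding exponents of each base unit: m: 1, s: -2
SI base units of gravitational acceleration: m/s²

Answer: m/s²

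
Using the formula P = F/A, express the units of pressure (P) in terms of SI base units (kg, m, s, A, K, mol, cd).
Units of each symbol in P = F/A:
  F (force): kg·m/s²
  A (area): m²  → in the denominator, contributes 1/m²

Multiplying the contributions: [kg·m/s²] · [1/m²]
Adding exponents of each base unit: kg: 1, m: -1, s: -2
SI base units of pressure: kg/(m·s²)

Answer: kg/(m·s²)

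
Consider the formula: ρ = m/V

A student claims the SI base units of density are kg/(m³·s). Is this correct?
Units of each symbol in ρ = m/V:
  m (mass): kg
  V (volume): m³  → in the denominator, contributes 1/m³

Multiplying the contributions: [kg] · [1/m³]
Adding exponents of each base unit: kg: 1, m: -3
SI base units of density: kg/m³

The claimed units kg/(m³·s) (exponents kg: 1, m: -3, s: -1) do not match the derived units kg/m³ (exponents kg: 1, m: -3), so the claim is incorrect.

Answer: No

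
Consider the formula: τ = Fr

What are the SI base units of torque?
Units of each symbol in τ = Fr:
  F (force): kg·m/s²
  r (lever arm): m

Multiplying the contributions: [kg·m/s²] · [m]
Adding exponents of each base unit: kg: 1, m: 2, s: -2
SI base units of torque: kg·m²/s²

Answer: kg·m²/s²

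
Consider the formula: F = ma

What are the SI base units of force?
Units of each symbol in F = ma:
  m (mass): kg
  a (acceleration): m/s²

Multiplying the contributions: [kg] · [m/s²]
Adding exponents of each base unit: kg: 1, m: 1, s: -2
SI base units of force: kg·m/s²

Answer: kg·m/s²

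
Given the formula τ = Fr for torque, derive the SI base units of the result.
Units of each symbol in τ = Fr:
  F (force): kg·m/s²
  r (lever arm): m

Multiplying the contributions: [kg·m/s²] · [m]
Adding exponents of each base unit: kg: 1, m: 2, s: -2
SI base units of torque: kg·m²/s²

Answer: kg·m²/s²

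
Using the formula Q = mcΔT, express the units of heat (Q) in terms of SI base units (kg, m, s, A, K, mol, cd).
Units of each symbol in Q = mcΔT:
  m (mass): kg
  c (specific heat capacity, in J/(kg·K)): m²/(s²·K)
  ΔT (temperature change): K

Multiplying the contributions: [kg] · [m²/(s²·K)] · [K]
Adding exponents of each base unit: kg: 1, m: 2, s: -2
SI base units of heat: kg·m²/s²

Answer: kg·m²/s²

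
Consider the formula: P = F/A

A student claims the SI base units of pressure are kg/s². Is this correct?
Units of each symbol in P = F/A:
  F (force): kg·m/s²
  A (area): m²  → in the denominator, contributes 1/m²

Multiplying the contributions: [kg·m/s²] · [1/m²]
Adding exponents of each base unit: kg: 1, m: -1, s: -2
SI base units of pressure: kg/(m·s²)

The claimed units kg/s² (exponents kg: 1, s: -2) do not match the derived units kg/(m·s²) (exponents kg: 1, m: -1, s: -2), so the claim is incorrect.

Answer: No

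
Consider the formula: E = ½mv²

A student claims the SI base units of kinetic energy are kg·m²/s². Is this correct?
Units of each symbol in E = ½mv²:
  m (mass): kg
  v (speed): m/s  → to the power 2, contributes m²/s²
  The factor ½ is dimensionless.

Multiplying the contributions: [kg] · [m²/s²]
Adding exponents of each base unit: kg: 1, m: 2, s: -2
SI base units of kinetic energy: kg·m²/s²

The claimed units kg·m²/s² match the derived units, so the claim is correct.

Answer: Yes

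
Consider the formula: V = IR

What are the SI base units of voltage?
Units of each symbol in V = IR:
  I (current): A
  R (resistance, in ohms): kg·m²/(s³·A²)

Multiplying the contributions: [A] · [kg·m²/(s³·A²)]
Adding exponents of each base unit: kg: 1, m: 2, s: -3, A: -1
SI base units of voltage: kg·m²/(s³·A)

Answer: kg·m²/(s³·A)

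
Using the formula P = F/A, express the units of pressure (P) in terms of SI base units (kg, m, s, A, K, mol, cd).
Units of each symbol in P = F/A:
  F (force): kg·m/s²
  A (area): m²  → in the denominator, contributes 1/m²

Multiplying the contributions: [kg·m/s²] · [1/m²]
Adding exponents of each base unit: kg: 1, m: -1, s: -2
SI base units of pressure: kg/(m·s²)

Answer: kg/(m·s²)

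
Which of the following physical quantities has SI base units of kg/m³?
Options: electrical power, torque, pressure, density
Checking the SI base units of each option:
  electrical power (P = IV): kg·m²/s³  ✗
  torque (τ = Fr): kg·m²/s²  ✗
  pressure (P = F/A): kg/(m·s²)  ✗
  density (ρ = m/V): kg/m³  ✓ matches

Only density has units kg/m³.

Answer: density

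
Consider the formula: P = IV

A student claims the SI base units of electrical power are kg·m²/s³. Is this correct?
Units of each symbol in P = IV:
  I (current): A
  V (voltage, in volts): kg·m²/(s³·A)

Multiplying the contributions: [A] · [kg·m²/(s³·A)]
Adding exponents of each base unit: kg: 1, m: 2, s: -3
SI base units of electrical power: kg·m²/s³

The claimed units kg·m²/s³ match the derived units, so the claim is correct.

Answer: Yes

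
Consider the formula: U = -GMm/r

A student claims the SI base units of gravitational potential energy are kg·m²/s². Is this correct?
Units of each symbol in U = -GMm/r:
  G (gravitational constant): m³/(kg·s²)
  M (mass): kg
  m (mass): kg
  r (distance): m  → in the denominator, contributes 1/m
  The minus sign does not affect the units.

Multiplying the contributions: [m³/(kg·s²)] · [kg] · [kg] · [1/m]
Adding exponents of each base unit: kg: 1, m: 2, s: -2
SI base units of gravitational potential energy: kg·m²/s²

The claimed units kg·m²/s² match the derived units, so the claim is correct.

Answer: Yes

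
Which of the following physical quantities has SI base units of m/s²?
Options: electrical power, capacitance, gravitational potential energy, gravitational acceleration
Checking the SI base units of each option:
  electrical power (P = IV): kg·m²/s³  ✗
  capacitance (C = Q/V): s⁴·A²/(kg·m²)  ✗
  gravitational potential energy (U = -GMm/r): kg·m²/s²  ✗
  gravitational acceleration (g = GM/r²): m/s²  ✓ matches

Only gravitational acceleration has units m/s².

Answer: gravitational acceleration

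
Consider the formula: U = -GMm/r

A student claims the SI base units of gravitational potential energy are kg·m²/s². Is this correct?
Units of each symbol in U = -GMm/r:
  G (gravitational constant): m³/(kg·s²)
  M (mass): kg
  m (mass): kg
  r (distance): m  → in the denominator, contributes 1/m
  The minus sign does not affect the units.

Multiplying the contributions: [m³/(kg·s²)] · [kg] · [kg] · [1/m]
Adding exponents of each base unit: kg: 1, m: 2, s: -2
SI base units of gravitational potential energy: kg·m²/s²

The claimed units kg·m²/s² match the derived units, so the claim is correct.

Answer: Yes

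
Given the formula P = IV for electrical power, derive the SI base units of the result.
Units of each symbol in P = IV:
  I (current): A
  V (voltage, in volts): kg·m²/(s³·A)

Multiplying the contributions: [A] · [kg·m²/(s³·A)]
Adding exponents of each base unit: kg: 1, m: 2, s: -3
SI base units of electrical power: kg·m²/s³

Answer: kg·m²/s³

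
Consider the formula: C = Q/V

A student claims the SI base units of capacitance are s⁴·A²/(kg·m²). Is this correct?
Units of each symbol in C = Q/V:
  Q (charge, in coulombs): s·A
  V (voltage, in volts): kg·m²/(s³·A)  → in the denominator, contributes s³·A/(kg·m²)

Multiplying the contributions: [s·A] · [s³·A/(kg·m²)]
Adding exponents of each base unit: kg: -1, m: -2, s: 4, A: 2
SI base units of capacitance: s⁴·A²/(kg·m²)

The claimed units s⁴·A²/(kg·m²) match the derived units, so the claim is correct.

Answer: Yes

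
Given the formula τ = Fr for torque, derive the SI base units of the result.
Units of each symbol in τ = Fr:
  F (force): kg·m/s²
  r (lever arm): m

Multiplying the contributions: [kg·m/s²] · [m]
Adding exponents of each base unit: kg: 1, m: 2, s: -2
SI base units of torque: kg·m²/s²

Answer: kg·m²/s²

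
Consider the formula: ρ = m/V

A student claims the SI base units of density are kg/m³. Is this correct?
Units of each symbol in ρ = m/V:
  m (mass): kg
  V (volume): m³  → in the denominator, contributes 1/m³

Multiplying the contributions: [kg] · [1/m³]
Adding exponents of each base unit: kg: 1, m: -3
SI base units of density: kg/m³

The claimed units kg/m³ match the derived units, so the claim is correct.

Answer: Yes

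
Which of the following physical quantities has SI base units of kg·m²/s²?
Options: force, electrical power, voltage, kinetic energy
Checking the SI base units of each option:
  force (F = ma): kg·m/s²  ✗
  electrical power (P = IV): kg·m²/s³  ✗
  voltage (V = IR): kg·m²/(s³·A)  ✗
  kinetic energy (E = ½mv²): kg·m²/s²  ✓ matches

Only kinetic energy has units kg·m²/s².

Answer: kinetic energy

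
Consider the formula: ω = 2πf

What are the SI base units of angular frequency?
Units of each symbol in ω = 2πf:
  f (frequency): 1/s
  The factor 2π is dimensionless.

Multiplying the contributions: [1/s]
Adding exponents of each base unit: s: -1
SI base units of angular frequency: 1/s

Answer: 1/s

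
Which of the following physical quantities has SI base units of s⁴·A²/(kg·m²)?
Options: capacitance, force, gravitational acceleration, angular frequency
Checking the SI base units of each option:
  capacitance (C = Q/V): s⁴·A²/(kg·m²)  ✓ matches
  force (F = ma): kg·m/s²  ✗
  gravitational acceleration (g = GM/r²): m/s²  ✗
  angular frequency (ω = 2πf): 1/s  ✗

Only capacitance has units s⁴·A²/(kg·m²).

Answer: capacitance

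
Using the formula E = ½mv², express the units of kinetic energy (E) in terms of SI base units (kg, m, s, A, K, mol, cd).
Units of each symbol in E = ½mv²:
  m (mass): kg
  v (speed): m/s  → to the power 2, contributes m²/s²
  The factor ½ is dimensionless.

Multiplying the contributions: [kg] · [m²/s²]
Adding exponents of each base unit: kg: 1, m: 2, s: -2
SI base units of kinetic energy: kg·m²/s²

Answer: kg·m²/s²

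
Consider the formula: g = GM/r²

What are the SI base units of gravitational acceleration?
Units of each symbol in g = GM/r²:
  G (gravitational constant): m³/(kg·s²)
  M (mass): kg
  r (distance): m  → to the power 2 in the denominator, contributes 1/m²

Multiplying the contributions: [m³/(kg·s²)] · [kg] · [1/m²]
Adding exponents of each base unit: m: 1, s: -2
SI base units of gravitational acceleration: m/s²

Answer: m/s²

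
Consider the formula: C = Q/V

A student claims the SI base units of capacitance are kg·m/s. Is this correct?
Units of each symbol in C = Q/V:
  Q (charge, in coulombs): s·A
  V (voltage, in volts): kg·m²/(s³·A)  → in the denominator, contributes s³·A/(kg·m²)

Multiplying the contributions: [s·A] · [s³·A/(kg·m²)]
Adding exponents of each base unit: kg: -1, m: -2, s: 4, A: 2
SI base units of capacitance: s⁴·A²/(kg·m²)

The claimed units kg·m/s (exponents kg: 1, m: 1, s: -1) do not match the derived units s⁴·A²/(kg·m²) (exponents kg: -1, m: -2, s: 4, A: 2), so the claim is incorrect.

Answer: No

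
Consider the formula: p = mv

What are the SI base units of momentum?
Units of each symbol in p = mv:
  m (mass): kg
  v (velocity): m/s

Multiplying the contributions: [kg] · [m/s]
Adding exponents of each base unit: kg: 1, m: 1, s: -1
SI base units of momentum: kg·m/s

Answer: kg·m/s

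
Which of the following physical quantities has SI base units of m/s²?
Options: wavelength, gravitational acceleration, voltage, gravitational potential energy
Checking the SI base units of each option:
  wavelength (λ = v/f): m  ✗
  gravitational acceleration (g = GM/r²): m/s²  ✓ matches
  voltage (V = IR): kg·m²/(s³·A)  ✗
  gravitational potential energy (U = -GMm/r): kg·m²/s²  ✗

Only gravitational acceleration has units m/s².

Answer: gravitational acceleration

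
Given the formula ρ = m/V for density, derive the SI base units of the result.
Units of each symbol in ρ = m/V:
  m (mass): kg
  V (volume): m³  → in the denominator, contributes 1/m³

Multiplying the contributions: [kg] · [1/m³]
Adding exponents of each base unit: kg: 1, m: -3
SI base units of density: kg/m³

Answer: kg/m³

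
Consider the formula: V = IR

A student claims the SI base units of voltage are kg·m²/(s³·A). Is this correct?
Units of each symbol in V = IR:
  I (current): A
  R (resistance, in ohms): kg·m²/(s³·A²)

Multiplying the contributions: [A] · [kg·m²/(s³·A²)]
Adding exponents of each base unit: kg: 1, m: 2, s: -3, A: -1
SI base units of voltage: kg·m²/(s³·A)

The claimed units kg·m²/(s³·A) match the derived units, so the claim is correct.

Answer: Yes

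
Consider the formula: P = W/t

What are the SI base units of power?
Units of each symbol in P = W/t:
  W (work): kg·m²/s²
  t (time): s  → in the denominator, contributes 1/s

Multiplying the contributions: [kg·m²/s²] · [1/s]
Adding exponents of each base unit: kg: 1, m: 2, s: -3
SI base units of power: kg·m²/s³

Answer: kg·m²/s³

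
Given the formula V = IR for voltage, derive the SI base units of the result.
Units of each symbol in V = IR:
  I (current): A
  R (resistance, in ohms): kg·m²/(s³·A²)

Multiplying the contributions: [A] · [kg·m²/(s³·A²)]
Adding exponents of each base unit: kg: 1, m: 2, s: -3, A: -1
SI base units of voltage: kg·m²/(s³·A)

Answer: kg·m²/(s³·A)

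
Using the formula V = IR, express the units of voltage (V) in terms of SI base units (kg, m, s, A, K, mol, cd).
Units of each symbol in V = IR:
  I (current): A
  R (resistance, in ohms): kg·m²/(s³·A²)

Multiplying the contributions: [A] · [kg·m²/(s³·A²)]
Adding exponents of each base unit: kg: 1, m: 2, s: -3, A: -1
SI base units of voltage: kg·m²/(s³·A)

Answer: kg·m²/(s³·A)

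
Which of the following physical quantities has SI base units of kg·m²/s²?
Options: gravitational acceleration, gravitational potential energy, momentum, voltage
Checking the SI base units of each option:
  gravitational acceleration (g = GM/r²): m/s²  ✗
  gravitational potential energy (U = -GMm/r): kg·m²/s²  ✓ matches
  momentum (p = mv): kg·m/s  ✗
  voltage (V = IR): kg·m²/(s³·A)  ✗

Only gravitational potential energy has units kg·m²/s².

Answer: gravitational potential energy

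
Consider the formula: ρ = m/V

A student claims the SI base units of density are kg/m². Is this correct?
Units of each symbol in ρ = m/V:
  m (mass): kg
  V (volume): m³  → in the denominator, contributes 1/m³

Multiplying the contributions: [kg] · [1/m³]
Adding exponents of each base unit: kg: 1, m: -3
SI base units of density: kg/m³

The claimed units kg/m² (exponents kg: 1, m: -2) do not match the derived units kg/m³ (exponents kg: 1, m: -3), so the claim is incorrect.

Answer: No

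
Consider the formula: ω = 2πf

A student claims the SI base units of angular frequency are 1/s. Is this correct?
Units of each symbol in ω = 2πf:
  f (frequency): 1/s
  The factor 2π is dimensionless.

Multiplying the contributions: [1/s]
Adding exponents of each base unit: s: -1
SI base units of angular frequency: 1/s

The claimed units 1/s match the derived units, so the claim is correct.

Answer: Yes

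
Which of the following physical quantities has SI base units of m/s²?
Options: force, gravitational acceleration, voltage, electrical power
Checking the SI base units of each option:
  force (F = ma): kg·m/s²  ✗
  gravitational acceleration (g = GM/r²): m/s²  ✓ matches
  voltage (V = IR): kg·m²/(s³·A)  ✗
  electrical power (P = IV): kg·m²/s³  ✗

Only gravitational acceleration has units m/s².

Answer: gravitational acceleration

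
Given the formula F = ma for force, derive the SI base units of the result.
Units of each symbol in F = ma:
  m (mass): kg
  a (acceleration): m/s²

Multiplying the contributions: [kg] · [m/s²]
Adding exponents of each base unit: kg: 1, m: 1, s: -2
SI base units of force: kg·m/s²

Answer: kg·m/s²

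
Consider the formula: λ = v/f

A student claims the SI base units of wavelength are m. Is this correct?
Units of each symbol in λ = v/f:
  v (wave speed): m/s
  f (frequency): 1/s  → in the denominator, contributes s

Multiplying the contributions: [m/s] · [s]
Adding exponents of each base unit: m: 1
SI base units of wavelength: m

The claimed units m match the derived units, so the claim is correct.

Answer: Yes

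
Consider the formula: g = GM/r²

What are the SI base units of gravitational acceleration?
Units of each symbol in g = GM/r²:
  G (gravitational constant): m³/(kg·s²)
  M (mass): kg
  r (distance): m  → to the power 2 in the denominator, contributes 1/m²

Multiplying the contributions: [m³/(kg·s²)] · [kg] · [1/m²]
Adding exponents of each base unit: m: 1, s: -2
SI base units of gravitational acceleration: m/s²

Answer: m/s²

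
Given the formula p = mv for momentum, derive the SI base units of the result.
Units of each symbol in p = mv:
  m (mass): kg
  v (velocity): m/s

Multiplying the contributions: [kg] · [m/s]
Adding exponents of each base unit: kg: 1, m: 1, s: -1
SI base units of momentum: kg·m/s

Answer: kg·m/s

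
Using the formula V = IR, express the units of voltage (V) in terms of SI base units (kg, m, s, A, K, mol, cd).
Units of each symbol in V = IR:
  I (current): A
  R (resistance, in ohms): kg·m²/(s³·A²)

Multiplying the contributions: [A] · [kg·m²/(s³·A²)]
Adding exponents of each base unit: kg: 1, m: 2, s: -3, A: -1
SI base units of voltage: kg·m²/(s³·A)

Answer: kg·m²/(s³·A)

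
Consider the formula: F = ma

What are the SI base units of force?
Units of each symbol in F = ma:
  m (mass): kg
  a (acceleration): m/s²

Multiplying the contributions: [kg] · [m/s²]
Adding exponents of each base unit: kg: 1, m: 1, s: -2
SI base units of force: kg·m/s²

Answer: kg·m/s²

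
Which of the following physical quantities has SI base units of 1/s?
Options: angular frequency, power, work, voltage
Checking the SI base units of each option:
  angular frequency (ω = 2πf): 1/s  ✓ matches
  power (P = W/t): kg·m²/s³  ✗
  work (W = Fd): kg·m²/s²  ✗
  voltage (V = IR): kg·m²/(s³·A)  ✗

Only angular frequency has units 1/s.

Answer: angular frequency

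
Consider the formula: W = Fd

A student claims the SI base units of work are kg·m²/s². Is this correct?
Units of each symbol in W = Fd:
  F (force): kg·m/s²
  d (displacement): m

Multiplying the contributions: [kg·m/s²] · [m]
Adding exponents of each base unit: kg: 1, m: 2, s: -2
SI base units of work: kg·m²/s²

The claimed units kg·m²/s² match the derived units, so the claim is correct.

Answer: Yes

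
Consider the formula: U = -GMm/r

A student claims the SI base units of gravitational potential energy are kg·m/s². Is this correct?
Units of each symbol in U = -GMm/r:
  G (gravitational constant): m³/(kg·s²)
  M (mass): kg
  m (mass): kg
  r (distance): m  → in the denominator, contributes 1/m
  The minus sign does not affect the units.

Multiplying the contributions: [m³/(kg·s²)] · [kg] · [kg] · [1/m]
Adding exponents of each base unit: kg: 1, m: 2, s: -2
SI base units of gravitational potential energy: kg·m²/s²

The claimed units kg·m/s² (exponents kg: 1, m: 1, s: -2) do not match the derived units kg·m²/s² (exponents kg: 1, m: 2, s: -2), so the claim is incorrect.

Answer: No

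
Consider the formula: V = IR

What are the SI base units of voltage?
Units of each symbol in V = IR:
  I (current): A
  R (resistance, in ohms): kg·m²/(s³·A²)

Multiplying the contributions: [A] · [kg·m²/(s³·A²)]
Adding exponents of each base unit: kg: 1, m: 2, s: -3, A: -1
SI base units of voltage: kg·m²/(s³·A)

Answer: kg·m²/(s³·A)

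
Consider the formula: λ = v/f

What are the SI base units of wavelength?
Units of each symbol in λ = v/f:
  v (wave speed): m/s
  f (frequency): 1/s  → in the denominator, contributes s

Multiplying the contributions: [m/s] · [s]
Adding exponents of each base unit: m: 1
SI base units of wavelength: m

Answer: m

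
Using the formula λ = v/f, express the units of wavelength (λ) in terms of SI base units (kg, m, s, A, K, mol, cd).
Units of each symbol in λ = v/f:
  v (wave speed): m/s
  f (frequency): 1/s  → in the denominator, contributes s

Multiplying the contributions: [m/s] · [s]
Adding exponents of each base unit: m: 1
SI base units of wavelength: m

Answer: m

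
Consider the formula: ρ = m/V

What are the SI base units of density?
Units of each symbol in ρ = m/V:
  m (mass): kg
  V (volume): m³  → in the denominator, contributes 1/m³

Multiplying the contributions: [kg] · [1/m³]
Adding exponents of each base unit: kg: 1, m: -3
SI base units of density: kg/m³

Answer: kg/m³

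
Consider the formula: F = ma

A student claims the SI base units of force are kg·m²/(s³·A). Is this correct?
Units of each symbol in F = ma:
  m (mass): kg
  a (acceleration): m/s²

Multiplying the contributions: [kg] · [m/s²]
Adding exponents of each base unit: kg: 1, m: 1, s: -2
SI base units of force: kg·m/s²

The claimed units kg·m²/(s³·A) (exponents kg: 1, m: 2, s: -3, A: -1) do not match the derived units kg·m/s² (exponents kg: 1, m: 1, s: -2), so the claim is incorrect.

Answer: No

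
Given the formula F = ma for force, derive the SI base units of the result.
Units of each symbol in F = ma:
  m (mass): kg
  a (acceleration): m/s²

Multiplying the contributions: [kg] · [m/s²]
Adding exponents of each base unit: kg: 1, m: 1, s: -2
SI base units of force: kg·m/s²

Answer: kg·m/s²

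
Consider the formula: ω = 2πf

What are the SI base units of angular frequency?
Units of each symbol in ω = 2πf:
  f (frequency): 1/s
  The factor 2π is dimensionless.

Multiplying the contributions: [1/s]
Adding exponents of each base unit: s: -1
SI base units of angular frequency: 1/s

Answer: 1/s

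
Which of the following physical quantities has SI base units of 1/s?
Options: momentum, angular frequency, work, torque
Checking the SI base units of each option:
  momentum (p = mv): kg·m/s  ✗
  angular frequency (ω = 2πf): 1/s  ✓ matches
  work (W = Fd): kg·m²/s²  ✗
  torque (τ = Fr): kg·m²/s²  ✗

Only angular frequency has units 1/s.

Answer: angular frequency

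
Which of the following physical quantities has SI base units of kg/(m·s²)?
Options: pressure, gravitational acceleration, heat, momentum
Checking the SI base units of each option:
  pressure (P = F/A): kg/(m·s²)  ✓ matches
  gravitational acceleration (g = GM/r²): m/s²  ✗
  heat (Q = mcΔT): kg·m²/s²  ✗
  momentum (p = mv): kg·m/s  ✗

Only pressure has units kg/(m·s²).

Answer: pressure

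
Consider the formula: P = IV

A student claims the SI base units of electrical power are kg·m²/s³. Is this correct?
Units of each symbol in P = IV:
  I (current): A
  V (voltage, in volts): kg·m²/(s³·A)

Multiplying the contributions: [A] · [kg·m²/(s³·A)]
Adding exponents of each base unit: kg: 1, m: 2, s: -3
SI base units of electrical power: kg·m²/s³

The claimed units kg·m²/s³ match the derived units, so the claim is correct.

Answer: Yes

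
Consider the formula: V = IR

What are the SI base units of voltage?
Units of each symbol in V = IR:
  I (current): A
  R (resistance, in ohms): kg·m²/(s³·A²)

Multiplying the contributions: [A] · [kg·m²/(s³·A²)]
Adding exponents of each base unit: kg: 1, m: 2, s: -3, A: -1
SI base units of voltage: kg·m²/(s³·A)

Answer: kg·m²/(s³·A)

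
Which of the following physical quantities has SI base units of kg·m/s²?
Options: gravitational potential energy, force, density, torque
Checking the SI base units of each option:
  gravitational potential energy (U = -GMm/r): kg·m²/s²  ✗
  force (F = ma): kg·m/s²  ✓ matches
  density (ρ = m/V): kg/m³  ✗
  torque (τ = Fr): kg·m²/s²  ✗

Only force has units kg·m/s².

Answer: force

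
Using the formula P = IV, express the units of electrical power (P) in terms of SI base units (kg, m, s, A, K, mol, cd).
Units of each symbol in P = IV:
  I (current): A
  V (voltage, in volts): kg·m²/(s³·A)

Multiplying the contributions: [A] · [kg·m²/(s³·A)]
Adding exponents of each base unit: kg: 1, m: 2, s: -3
SI base units of electrical power: kg·m²/s³

Answer: kg·m²/s³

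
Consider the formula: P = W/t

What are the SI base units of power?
Units of each symbol in P = W/t:
  W (work): kg·m²/s²
  t (time): s  → in the denominator, contributes 1/s

Multiplying the contributions: [kg·m²/s²] · [1/s]
Adding exponents of each base unit: kg: 1, m: 2, s: -3
SI base units of power: kg·m²/s³

Answer: kg·m²/s³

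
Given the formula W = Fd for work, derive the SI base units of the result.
Units of each symbol in W = Fd:
  F (force): kg·m/s²
  d (displacement): m

Multiplying the contributions: [kg·m/s²] · [m]
Adding exponents of each base unit: kg: 1, m: 2, s: -2
SI base units of work: kg·m²/s²

Answer: kg·m²/s²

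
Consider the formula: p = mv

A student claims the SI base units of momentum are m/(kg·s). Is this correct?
Units of each symbol in p = mv:
  m (mass): kg
  v (velocity): m/s

Multiplying the contributions: [kg] · [m/s]
Adding exponents of each base unit: kg: 1, m: 1, s: -1
SI base units of momentum: kg·m/s

The claimed units m/(kg·s) (exponents kg: -1, m: 1, s: -1) do not match the derived units kg·m/s (exponents kg: 1, m: 1, s: -1), so the claim is incorrect.

Answer: No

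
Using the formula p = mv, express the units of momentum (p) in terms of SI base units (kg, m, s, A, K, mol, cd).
Units of each symbol in p = mv:
  m (mass): kg
  v (velocity): m/s

Multiplying the contributions: [kg] · [m/s]
Adding exponents of each base unit: kg: 1, m: 1, s: -1
SI base units of momentum: kg·m/s

Answer: kg·m/s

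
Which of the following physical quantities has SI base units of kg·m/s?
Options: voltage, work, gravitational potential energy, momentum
Checking the SI base units of each option:
  voltage (V = IR): kg·m²/(s³·A)  ✗
  work (W = Fd): kg·m²/s²  ✗
  gravitational potential energy (U = -GMm/r): kg·m²/s²  ✗
  momentum (p = mv): kg·m/s  ✓ matches

Only momentum has units kg·m/s.

Answer: momentum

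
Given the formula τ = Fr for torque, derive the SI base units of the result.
Units of each symbol in τ = Fr:
  F (force): kg·m/s²
  r (lever arm): m

Multiplying the contributions: [kg·m/s²] · [m]
Adding exponents of each base unit: kg: 1, m: 2, s: -2
SI base units of torque: kg·m²/s²

Answer: kg·m²/s²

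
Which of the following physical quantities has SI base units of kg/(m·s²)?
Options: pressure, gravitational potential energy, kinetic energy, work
Checking the SI base units of each option:
  pressure (P = F/A): kg/(m·s²)  ✓ matches
  gravitational potential energy (U = -GMm/r): kg·m²/s²  ✗
  kinetic energy (E = ½mv²): kg·m²/s²  ✗
  work (W = Fd): kg·m²/s²  ✗

Only pressure has units kg/(m·s²).

Answer: pressure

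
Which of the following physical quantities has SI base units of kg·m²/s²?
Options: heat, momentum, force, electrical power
Checking the SI base units of each option:
  heat (Q = mcΔT): kg·m²/s²  ✓ matches
  momentum (p = mv): kg·m/s  ✗
  force (F = ma): kg·m/s²  ✗
  electrical power (P = IV): kg·m²/s³  ✗

Only heat has units kg·m²/s².

Answer: heat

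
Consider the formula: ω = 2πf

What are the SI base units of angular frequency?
Units of each symbol in ω = 2πf:
  f (frequency): 1/s
  The factor 2π is dimensionless.

Multiplying the contributions: [1/s]
Adding exponents of each base unit: s: -1
SI base units of angular frequency: 1/s

Answer: 1/s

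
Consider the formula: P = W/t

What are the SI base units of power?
Units of each symbol in P = W/t:
  W (work): kg·m²/s²
  t (time): s  → in the denominator, contributes 1/s

Multiplying the contributions: [kg·m²/s²] · [1/s]
Adding exponents of each base unit: kg: 1, m: 2, s: -3
SI base units of power: kg·m²/s³

Answer: kg·m²/s³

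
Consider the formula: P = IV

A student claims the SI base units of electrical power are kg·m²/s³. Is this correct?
Units of each symbol in P = IV:
  I (current): A
  V (voltage, in volts): kg·m²/(s³·A)

Multiplying the contributions: [A] · [kg·m²/(s³·A)]
Adding exponents of each base unit: kg: 1, m: 2, s: -3
SI base units of electrical power: kg·m²/s³

The claimed units kg·m²/s³ match the derived units, so the claim is correct.

Answer: Yes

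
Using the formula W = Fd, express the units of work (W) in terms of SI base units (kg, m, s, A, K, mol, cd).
Units of each symbol in W = Fd:
  F (force): kg·m/s²
  d (displacement): m

Multiplying the contributions: [kg·m/s²] · [m]
Adding exponents of each base unit: kg: 1, m: 2, s: -2
SI base units of work: kg·m²/s²

Answer: kg·m²/s²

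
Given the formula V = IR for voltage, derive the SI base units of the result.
Units of each symbol in V = IR:
  I (current): A
  R (resistance, in ohms): kg·m²/(s³·A²)

Multiplying the contributions: [A] · [kg·m²/(s³·A²)]
Adding exponents of each base unit: kg: 1, m: 2, s: -3, A: -1
SI base units of voltage: kg·m²/(s³·A)

Answer: kg·m²/(s³·A)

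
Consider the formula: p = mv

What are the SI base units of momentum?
Units of each symbol in p = mv:
  m (mass): kg
  v (velocity): m/s

Multiplying the contributions: [kg] · [m/s]
Adding exponents of each base unit: kg: 1, m: 1, s: -1
SI base units of momentum: kg·m/s

Answer: kg·m/s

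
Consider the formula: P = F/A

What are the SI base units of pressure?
Units of each symbol in P = F/A:
  F (force): kg·m/s²
  A (area): m²  → in the denominator, contributes 1/m²

Multiplying the contributions: [kg·m/s²] · [1/m²]
Adding exponents of each base unit: kg: 1, m: -1, s: -2
SI base units of pressure: kg/(m·s²)

Answer: kg/(m·s²)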